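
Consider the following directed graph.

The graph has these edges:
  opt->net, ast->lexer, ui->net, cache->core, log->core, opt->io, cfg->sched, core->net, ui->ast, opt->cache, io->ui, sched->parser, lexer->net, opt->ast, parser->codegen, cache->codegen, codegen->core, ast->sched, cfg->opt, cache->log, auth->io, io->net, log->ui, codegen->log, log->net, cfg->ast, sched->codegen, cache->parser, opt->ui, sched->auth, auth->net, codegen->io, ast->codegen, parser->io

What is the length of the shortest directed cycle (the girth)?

4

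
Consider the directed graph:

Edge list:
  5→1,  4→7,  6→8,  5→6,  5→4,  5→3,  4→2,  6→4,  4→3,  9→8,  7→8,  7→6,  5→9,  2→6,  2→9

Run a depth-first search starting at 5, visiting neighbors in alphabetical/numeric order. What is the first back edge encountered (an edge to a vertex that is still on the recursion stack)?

DFS from 5 (visiting neighbors in alphabetical/numeric order); mark gray on enter, black on exit:
5 gray
  1 gray
  1 black
  3 gray
  3 black
  4 gray
    2 gray
      6 gray
        6→4: 4 is gray → back edge
First back edge: 6 → 4.

6->4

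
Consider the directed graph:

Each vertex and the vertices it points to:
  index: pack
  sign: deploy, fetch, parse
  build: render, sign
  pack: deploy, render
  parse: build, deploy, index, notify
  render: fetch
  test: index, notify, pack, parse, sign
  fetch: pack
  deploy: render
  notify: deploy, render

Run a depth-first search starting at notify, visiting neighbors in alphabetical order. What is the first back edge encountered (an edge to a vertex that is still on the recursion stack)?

pack→deploy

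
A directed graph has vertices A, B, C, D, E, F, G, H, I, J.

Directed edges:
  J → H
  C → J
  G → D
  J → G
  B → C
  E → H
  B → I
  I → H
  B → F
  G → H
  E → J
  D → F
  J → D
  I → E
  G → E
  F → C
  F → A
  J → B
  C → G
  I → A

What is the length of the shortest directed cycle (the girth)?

For each vertex v, BFS finds the shortest path from v back to v.
The shortest such closed walk is B → C → J → B, length 3.

3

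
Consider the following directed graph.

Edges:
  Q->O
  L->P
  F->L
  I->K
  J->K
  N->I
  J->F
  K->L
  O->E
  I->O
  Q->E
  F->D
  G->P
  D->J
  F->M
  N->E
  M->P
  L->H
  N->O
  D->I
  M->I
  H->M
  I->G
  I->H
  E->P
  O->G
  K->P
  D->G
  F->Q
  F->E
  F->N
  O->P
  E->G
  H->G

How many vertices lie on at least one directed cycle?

A vertex is on a directed cycle iff it belongs to a strongly connected component of size ≥ 2 (or has a self-loop).
The vertices on cycles are {D, F, H, I, J, K, L, M} — 8 in total.

8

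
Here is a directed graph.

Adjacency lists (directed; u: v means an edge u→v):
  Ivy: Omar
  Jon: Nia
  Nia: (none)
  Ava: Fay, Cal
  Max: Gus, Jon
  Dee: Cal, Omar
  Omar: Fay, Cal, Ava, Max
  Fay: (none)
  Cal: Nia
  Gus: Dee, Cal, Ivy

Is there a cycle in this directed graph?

DFS with white/gray/black marking, starting from Dee:
Dee gray
  Cal gray
    Nia gray
    Nia black
  Cal black
  Omar gray
    Fay gray
    Fay black
    Omar→Cal: Cal black — skip
    Ava gray
      Ava→Fay: Fay black — skip
      Ava→Cal: Cal black — skip
    Ava black
    Max gray
      Gus gray
        Gus→Dee: Dee is gray → back edge
Back edge found, so a cycle exists: Dee → Omar → Max → Gus → Dee.

Yes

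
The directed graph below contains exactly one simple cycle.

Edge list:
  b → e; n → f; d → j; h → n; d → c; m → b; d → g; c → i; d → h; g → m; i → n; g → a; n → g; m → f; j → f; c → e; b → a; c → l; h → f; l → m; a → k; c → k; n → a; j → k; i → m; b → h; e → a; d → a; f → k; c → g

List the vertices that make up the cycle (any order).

b, g, h, m, n

DFS with gray/black marking from g:
g gray
  a gray
    k gray
    k black
  a black
  m gray
    f gray
      f→k: k black — skip
    f black
    b gray
      h gray
        n gray
          n→g: g is gray → back edge
Back edge closes the cycle g → m → b → h → n → g; its vertices are {b, g, h, m, n}.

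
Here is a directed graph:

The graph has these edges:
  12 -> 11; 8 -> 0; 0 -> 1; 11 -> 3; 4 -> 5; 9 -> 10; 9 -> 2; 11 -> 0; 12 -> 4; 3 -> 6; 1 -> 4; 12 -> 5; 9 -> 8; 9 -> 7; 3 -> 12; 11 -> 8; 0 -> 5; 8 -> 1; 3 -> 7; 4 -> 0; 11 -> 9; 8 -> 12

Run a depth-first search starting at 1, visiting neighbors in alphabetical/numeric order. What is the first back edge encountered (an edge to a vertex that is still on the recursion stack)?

0→1

DFS from 1 (visiting neighbors in alphabetical/numeric order); mark gray on enter, black on exit:
1 gray
  4 gray
    0 gray
      0→1: 1 is gray → back edge
First back edge: 0 → 1.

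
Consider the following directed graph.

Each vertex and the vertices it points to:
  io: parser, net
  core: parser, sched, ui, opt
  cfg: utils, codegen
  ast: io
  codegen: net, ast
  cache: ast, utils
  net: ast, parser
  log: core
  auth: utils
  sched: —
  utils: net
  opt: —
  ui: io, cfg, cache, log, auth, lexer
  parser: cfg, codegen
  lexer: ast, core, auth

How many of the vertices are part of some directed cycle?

11

A vertex is on a directed cycle iff it belongs to a strongly connected component of size ≥ 2 (or has a self-loop).
The vertices on cycles are {io, ui, ast, cfg, log, net, core, lexer, utils, parser, codegen} — 11 in total.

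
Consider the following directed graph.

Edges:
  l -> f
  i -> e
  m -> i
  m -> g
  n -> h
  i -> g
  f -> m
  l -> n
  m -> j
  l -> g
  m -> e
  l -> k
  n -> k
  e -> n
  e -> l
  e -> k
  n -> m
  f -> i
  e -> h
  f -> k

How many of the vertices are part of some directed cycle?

6

A vertex is on a directed cycle iff it belongs to a strongly connected component of size ≥ 2 (or has a self-loop).
The vertices on cycles are {e, f, i, l, m, n} — 6 in total.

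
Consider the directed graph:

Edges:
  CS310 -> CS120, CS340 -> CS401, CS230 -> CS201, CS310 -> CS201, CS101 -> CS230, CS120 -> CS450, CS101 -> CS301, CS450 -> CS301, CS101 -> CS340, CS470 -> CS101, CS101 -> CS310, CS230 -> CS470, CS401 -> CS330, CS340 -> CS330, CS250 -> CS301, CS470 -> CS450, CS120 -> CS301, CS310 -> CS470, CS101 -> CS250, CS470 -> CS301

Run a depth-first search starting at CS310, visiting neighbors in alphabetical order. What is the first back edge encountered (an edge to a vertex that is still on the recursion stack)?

CS230->CS470

DFS from CS310 (visiting neighbors in alphabetical order); mark gray on enter, black on exit:
CS310 gray
  CS120 gray
    CS301 gray
    CS301 black
    CS450 gray
      CS450→CS301: CS301 black — skip
    CS450 black
  CS120 black
  CS201 gray
  CS201 black
  CS470 gray
    CS101 gray
      CS230 gray
        CS230→CS201: CS201 black — skip
        CS230→CS470: CS470 is gray → back edge
First back edge: CS230 → CS470.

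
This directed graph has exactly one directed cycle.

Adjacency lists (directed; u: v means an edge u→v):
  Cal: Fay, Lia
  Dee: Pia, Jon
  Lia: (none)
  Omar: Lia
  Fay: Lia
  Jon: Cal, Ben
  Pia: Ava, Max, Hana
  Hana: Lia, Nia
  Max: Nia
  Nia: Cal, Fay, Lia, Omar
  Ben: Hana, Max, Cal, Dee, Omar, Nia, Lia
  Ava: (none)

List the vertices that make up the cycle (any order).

Ben, Dee, Jon

DFS with gray/black marking from Dee:
Dee gray
  Pia gray
    Ava gray
    Ava black
    Max gray
      Nia gray
        Cal gray
          Fay gray
            Lia gray
            Lia black
          Fay black
          Cal→Lia: Lia black — skip
        Cal black
        Nia→Fay: Fay black — skip
        Nia→Lia: Lia black — skip
        Omar gray
          Omar→Lia: Lia black — skip
        Omar black
      Nia black
    Max black
    Hana gray
      Hana→Lia: Lia black — skip
      Hana→Nia: Nia black — skip
    Hana black
  Pia black
  Jon gray
    Jon→Cal: Cal black — skip
    Ben gray
      Ben→Hana: Hana black — skip
      Ben→Max: Max black — skip
      Ben→Cal: Cal black — skip
      Ben→Dee: Dee is gray → back edge
Back edge closes the cycle Dee → Jon → Ben → Dee; its vertices are {Ben, Dee, Jon}.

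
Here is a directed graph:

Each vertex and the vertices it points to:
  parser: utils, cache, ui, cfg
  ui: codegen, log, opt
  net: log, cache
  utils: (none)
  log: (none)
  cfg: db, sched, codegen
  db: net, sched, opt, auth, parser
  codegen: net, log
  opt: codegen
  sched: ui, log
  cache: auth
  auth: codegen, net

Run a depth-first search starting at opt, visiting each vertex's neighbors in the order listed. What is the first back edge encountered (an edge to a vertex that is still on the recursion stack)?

auth→codegen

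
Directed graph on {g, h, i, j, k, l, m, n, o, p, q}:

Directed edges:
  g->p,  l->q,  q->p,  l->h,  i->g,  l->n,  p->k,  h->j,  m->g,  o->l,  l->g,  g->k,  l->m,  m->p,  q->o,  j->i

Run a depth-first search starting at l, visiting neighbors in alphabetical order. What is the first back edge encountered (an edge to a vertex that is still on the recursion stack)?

o→l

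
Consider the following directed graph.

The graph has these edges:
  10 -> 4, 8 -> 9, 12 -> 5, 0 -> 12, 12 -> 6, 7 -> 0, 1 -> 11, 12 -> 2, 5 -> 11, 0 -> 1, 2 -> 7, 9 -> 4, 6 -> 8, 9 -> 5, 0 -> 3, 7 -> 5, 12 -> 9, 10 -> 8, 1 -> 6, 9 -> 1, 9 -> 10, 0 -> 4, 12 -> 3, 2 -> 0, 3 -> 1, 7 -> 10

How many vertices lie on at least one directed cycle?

A vertex is on a directed cycle iff it belongs to a strongly connected component of size ≥ 2 (or has a self-loop).
The vertices on cycles are {0, 1, 2, 6, 7, 8, 9, 10, 12} — 9 in total.

9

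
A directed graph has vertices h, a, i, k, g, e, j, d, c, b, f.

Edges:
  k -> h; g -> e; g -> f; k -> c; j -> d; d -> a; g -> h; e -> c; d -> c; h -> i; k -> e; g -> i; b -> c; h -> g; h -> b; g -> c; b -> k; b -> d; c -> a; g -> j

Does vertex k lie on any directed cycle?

k is on a cycle iff k can reach itself via ≥1 edge.
k → h → b → k — yes.

Yes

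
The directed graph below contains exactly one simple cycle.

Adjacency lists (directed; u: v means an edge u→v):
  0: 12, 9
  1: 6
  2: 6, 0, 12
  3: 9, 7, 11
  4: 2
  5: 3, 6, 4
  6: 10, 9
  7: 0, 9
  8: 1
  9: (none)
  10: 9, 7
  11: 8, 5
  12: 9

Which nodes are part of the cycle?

3, 5, 11

DFS with gray/black marking from 11:
11 gray
  8 gray
    1 gray
      6 gray
        10 gray
          9 gray
          9 black
          7 gray
            0 gray
              12 gray
                12→9: 9 black — skip
              12 black
              0→9: 9 black — skip
            0 black
            7→9: 9 black — skip
          7 black
        10 black
        6→9: 9 black — skip
      6 black
    1 black
  8 black
  5 gray
    3 gray
      3→9: 9 black — skip
      3→7: 7 black — skip
      3→11: 11 is gray → back edge
Back edge closes the cycle 11 → 5 → 3 → 11; its vertices are {3, 5, 11}.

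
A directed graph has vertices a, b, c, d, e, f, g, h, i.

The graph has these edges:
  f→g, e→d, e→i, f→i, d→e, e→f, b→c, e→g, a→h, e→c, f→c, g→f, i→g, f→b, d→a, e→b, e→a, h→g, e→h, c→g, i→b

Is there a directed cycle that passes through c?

Yes

c is on a cycle iff c can reach itself via ≥1 edge.
c → g → f → c — yes.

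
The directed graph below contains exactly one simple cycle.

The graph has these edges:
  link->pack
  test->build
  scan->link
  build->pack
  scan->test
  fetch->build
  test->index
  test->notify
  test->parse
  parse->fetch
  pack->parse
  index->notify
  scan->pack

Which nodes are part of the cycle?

pack, build, fetch, parse

DFS with gray/black marking from parse:
parse gray
  fetch gray
    build gray
      pack gray
        pack→parse: parse is gray → back edge
Back edge closes the cycle parse → fetch → build → pack → parse; its vertices are {pack, build, fetch, parse}.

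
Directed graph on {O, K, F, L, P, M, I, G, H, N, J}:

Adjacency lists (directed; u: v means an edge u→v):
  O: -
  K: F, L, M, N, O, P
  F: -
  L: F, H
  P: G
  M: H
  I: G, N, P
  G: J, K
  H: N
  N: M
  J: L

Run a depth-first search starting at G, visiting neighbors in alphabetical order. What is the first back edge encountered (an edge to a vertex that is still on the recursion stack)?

DFS from G (visiting neighbors in alphabetical order); mark gray on enter, black on exit:
G gray
  J gray
    L gray
      F gray
      F black
      H gray
        N gray
          M gray
            M→H: H is gray → back edge
First back edge: M → H.

M->H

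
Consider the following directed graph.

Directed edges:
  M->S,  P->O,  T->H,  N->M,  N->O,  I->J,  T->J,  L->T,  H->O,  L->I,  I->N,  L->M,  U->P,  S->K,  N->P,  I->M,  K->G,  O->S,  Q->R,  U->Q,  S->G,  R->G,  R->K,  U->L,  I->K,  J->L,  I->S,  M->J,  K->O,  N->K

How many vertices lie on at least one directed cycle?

9

A vertex is on a directed cycle iff it belongs to a strongly connected component of size ≥ 2 (or has a self-loop).
The vertices on cycles are {I, J, K, L, M, N, O, S, T} — 9 in total.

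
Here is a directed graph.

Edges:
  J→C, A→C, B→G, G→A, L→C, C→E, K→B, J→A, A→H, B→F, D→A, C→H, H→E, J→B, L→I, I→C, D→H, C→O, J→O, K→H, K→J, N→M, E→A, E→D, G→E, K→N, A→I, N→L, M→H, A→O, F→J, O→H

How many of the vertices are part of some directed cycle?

10

A vertex is on a directed cycle iff it belongs to a strongly connected component of size ≥ 2 (or has a self-loop).
The vertices on cycles are {A, B, C, D, E, F, H, I, J, O} — 10 in total.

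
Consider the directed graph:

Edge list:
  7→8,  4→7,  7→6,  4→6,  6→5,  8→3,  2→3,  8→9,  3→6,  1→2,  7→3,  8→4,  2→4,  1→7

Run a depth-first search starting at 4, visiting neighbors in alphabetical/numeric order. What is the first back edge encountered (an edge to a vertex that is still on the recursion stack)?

8→4

DFS from 4 (visiting neighbors in alphabetical/numeric order); mark gray on enter, black on exit:
4 gray
  6 gray
    5 gray
    5 black
  6 black
  7 gray
    3 gray
      3→6: 6 black — skip
    3 black
    7→6: 6 black — skip
    8 gray
      8→3: 3 black — skip
      8→4: 4 is gray → back edge
First back edge: 8 → 4.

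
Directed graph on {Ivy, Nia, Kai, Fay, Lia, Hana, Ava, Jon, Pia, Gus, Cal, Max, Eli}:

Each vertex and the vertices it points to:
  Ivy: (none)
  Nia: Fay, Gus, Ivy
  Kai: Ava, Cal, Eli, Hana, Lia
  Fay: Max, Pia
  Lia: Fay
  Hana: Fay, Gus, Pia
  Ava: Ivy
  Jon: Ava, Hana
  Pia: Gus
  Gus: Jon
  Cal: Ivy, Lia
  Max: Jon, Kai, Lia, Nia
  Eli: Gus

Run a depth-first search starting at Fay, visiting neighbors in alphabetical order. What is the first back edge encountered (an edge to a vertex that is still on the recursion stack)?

DFS from Fay (visiting neighbors in alphabetical order); mark gray on enter, black on exit:
Fay gray
  Max gray
    Jon gray
      Ava gray
        Ivy gray
        Ivy black
      Ava black
      Hana gray
        Hana→Fay: Fay is gray → back edge
First back edge: Hana → Fay.

Hana→Fay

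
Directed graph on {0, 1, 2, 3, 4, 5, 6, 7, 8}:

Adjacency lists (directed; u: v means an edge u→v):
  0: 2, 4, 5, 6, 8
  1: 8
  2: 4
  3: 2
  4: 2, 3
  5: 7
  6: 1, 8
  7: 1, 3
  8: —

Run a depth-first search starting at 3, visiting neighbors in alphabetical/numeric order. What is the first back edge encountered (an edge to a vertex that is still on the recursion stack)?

DFS from 3 (visiting neighbors in alphabetical/numeric order); mark gray on enter, black on exit:
3 gray
  2 gray
    4 gray
      4→2: 2 is gray → back edge
First back edge: 4 → 2.

4→2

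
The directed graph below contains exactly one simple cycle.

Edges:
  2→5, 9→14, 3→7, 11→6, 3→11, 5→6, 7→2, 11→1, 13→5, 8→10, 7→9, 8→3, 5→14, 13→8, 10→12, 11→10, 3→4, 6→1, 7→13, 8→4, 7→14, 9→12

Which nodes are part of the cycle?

3, 7, 8, 13

DFS with gray/black marking from 3:
3 gray
  4 gray
  4 black
  11 gray
    6 gray
      1 gray
      1 black
    6 black
    10 gray
      12 gray
      12 black
    10 black
    11→1: 1 black — skip
  11 black
  7 gray
    13 gray
      5 gray
        14 gray
        14 black
        5→6: 6 black — skip
      5 black
      8 gray
        8→3: 3 is gray → back edge
Back edge closes the cycle 3 → 7 → 13 → 8 → 3; its vertices are {3, 7, 8, 13}.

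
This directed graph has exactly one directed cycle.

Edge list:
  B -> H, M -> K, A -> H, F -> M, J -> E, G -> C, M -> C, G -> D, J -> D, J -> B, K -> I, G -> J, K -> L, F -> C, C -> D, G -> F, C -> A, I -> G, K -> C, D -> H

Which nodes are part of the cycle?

DFS with gray/black marking from G:
G gray
  J gray
    B gray
      H gray
      H black
    B black
    D gray
      D→H: H black — skip
    D black
    E gray
    E black
  J black
  C gray
    A gray
      A→H: H black — skip
    A black
    C→D: D black — skip
  C black
  F gray
    M gray
      K gray
        I gray
          I→G: G is gray → back edge
Back edge closes the cycle G → F → M → K → I → G; its vertices are {F, G, I, K, M}.

F, G, I, K, M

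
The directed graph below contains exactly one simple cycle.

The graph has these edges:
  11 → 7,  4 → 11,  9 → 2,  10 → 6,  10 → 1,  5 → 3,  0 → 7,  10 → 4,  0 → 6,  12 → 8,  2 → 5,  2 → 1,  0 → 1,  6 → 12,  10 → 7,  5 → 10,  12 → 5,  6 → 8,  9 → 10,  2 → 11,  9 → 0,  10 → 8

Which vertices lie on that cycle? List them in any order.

5, 6, 10, 12

DFS with gray/black marking from 10:
10 gray
  1 gray
  1 black
  7 gray
  7 black
  6 gray
    8 gray
    8 black
    12 gray
      12→8: 8 black — skip
      5 gray
        3 gray
        3 black
        5→10: 10 is gray → back edge
Back edge closes the cycle 10 → 6 → 12 → 5 → 10; its vertices are {5, 6, 10, 12}.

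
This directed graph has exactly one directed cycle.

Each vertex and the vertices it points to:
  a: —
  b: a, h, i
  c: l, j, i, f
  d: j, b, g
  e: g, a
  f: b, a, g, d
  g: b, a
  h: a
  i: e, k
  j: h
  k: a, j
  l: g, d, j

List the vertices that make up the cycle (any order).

DFS with gray/black marking from i:
i gray
  e gray
    g gray
      b gray
        a gray
        a black
        h gray
          h→a: a black — skip
        h black
        b→i: i is gray → back edge
Back edge closes the cycle i → e → g → b → i; its vertices are {b, e, g, i}.

b, e, g, i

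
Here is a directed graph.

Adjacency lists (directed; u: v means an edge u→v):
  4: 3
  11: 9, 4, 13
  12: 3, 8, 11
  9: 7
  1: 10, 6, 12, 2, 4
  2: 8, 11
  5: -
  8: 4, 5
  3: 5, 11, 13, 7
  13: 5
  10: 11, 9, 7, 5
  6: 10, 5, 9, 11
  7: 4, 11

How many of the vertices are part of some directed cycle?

A vertex is on a directed cycle iff it belongs to a strongly connected component of size ≥ 2 (or has a self-loop).
The vertices on cycles are {3, 4, 7, 9, 11} — 5 in total.

5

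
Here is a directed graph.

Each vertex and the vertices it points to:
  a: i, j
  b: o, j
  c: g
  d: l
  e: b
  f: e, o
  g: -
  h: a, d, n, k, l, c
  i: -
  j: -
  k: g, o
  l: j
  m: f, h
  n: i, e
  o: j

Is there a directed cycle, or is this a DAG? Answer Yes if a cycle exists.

DFS with white/gray/black marking, starting from j:
j gray
j black
a gray
  i gray
  i black
  a→j: j black — skip
a black
b gray
  o gray
    o→j: j black — skip
  o black
  b→j: j black — skip
b black
c gray
  g gray
  g black
c black
d gray
  l gray
    l→j: j black — skip
  l black
d black
e gray
  e→b: b black — skip
e black
f gray
  f→e: e black — skip
  f→o: o black — skip
f black
h gray
  h→a: a black — skip
  h→d: d black — skip
  n gray
    n→i: i black — skip
    n→e: e black — skip
  n black
  k gray
    k→g: g black — skip
    k→o: o black — skip
  k black
  h→l: l black — skip
  h→c: c black — skip
h black
m gray
  m→f: f black — skip
  m→h: h black — skip
m black
Every edge goes to a white or black vertex — no back edge, so the graph is acyclic.

No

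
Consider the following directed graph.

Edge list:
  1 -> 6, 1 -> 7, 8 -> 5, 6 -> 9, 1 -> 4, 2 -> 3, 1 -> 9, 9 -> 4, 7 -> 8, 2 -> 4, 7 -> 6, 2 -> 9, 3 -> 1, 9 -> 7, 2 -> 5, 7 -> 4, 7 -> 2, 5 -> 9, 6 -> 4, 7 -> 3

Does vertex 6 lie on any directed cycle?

Yes

6 is on a cycle iff 6 can reach itself via ≥1 edge.
6 → 9 → 7 → 6 — yes.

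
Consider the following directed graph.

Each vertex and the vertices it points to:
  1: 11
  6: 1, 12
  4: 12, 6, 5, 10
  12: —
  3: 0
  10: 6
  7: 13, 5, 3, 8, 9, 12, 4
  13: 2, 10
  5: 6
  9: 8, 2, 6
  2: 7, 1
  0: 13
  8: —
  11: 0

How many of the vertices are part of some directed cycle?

12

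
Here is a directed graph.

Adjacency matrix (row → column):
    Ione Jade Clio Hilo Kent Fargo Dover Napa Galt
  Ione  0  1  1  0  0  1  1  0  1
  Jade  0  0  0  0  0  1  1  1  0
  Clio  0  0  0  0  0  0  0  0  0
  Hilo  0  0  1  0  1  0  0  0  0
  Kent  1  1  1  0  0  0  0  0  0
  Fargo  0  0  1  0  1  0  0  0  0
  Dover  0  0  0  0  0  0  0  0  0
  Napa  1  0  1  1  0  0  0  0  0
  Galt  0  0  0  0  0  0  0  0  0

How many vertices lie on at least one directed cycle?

A vertex is on a directed cycle iff it belongs to a strongly connected component of size ≥ 2 (or has a self-loop).
The vertices on cycles are {Hilo, Ione, Jade, Kent, Napa, Fargo} — 6 in total.

6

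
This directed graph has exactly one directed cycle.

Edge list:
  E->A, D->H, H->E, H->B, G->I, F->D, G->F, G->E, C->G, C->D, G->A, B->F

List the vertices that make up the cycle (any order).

B, D, F, H

DFS with gray/black marking from D:
D gray
  H gray
    E gray
      A gray
      A black
    E black
    B gray
      F gray
        F→D: D is gray → back edge
Back edge closes the cycle D → H → B → F → D; its vertices are {B, D, F, H}.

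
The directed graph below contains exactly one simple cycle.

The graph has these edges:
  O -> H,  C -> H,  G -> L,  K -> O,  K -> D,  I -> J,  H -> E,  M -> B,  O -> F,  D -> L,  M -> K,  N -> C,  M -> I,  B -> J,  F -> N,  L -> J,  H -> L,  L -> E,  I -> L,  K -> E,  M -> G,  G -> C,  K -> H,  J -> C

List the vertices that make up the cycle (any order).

C, H, J, L

DFS with gray/black marking from H:
H gray
  L gray
    E gray
    E black
    J gray
      C gray
        C→H: H is gray → back edge
Back edge closes the cycle H → L → J → C → H; its vertices are {C, H, J, L}.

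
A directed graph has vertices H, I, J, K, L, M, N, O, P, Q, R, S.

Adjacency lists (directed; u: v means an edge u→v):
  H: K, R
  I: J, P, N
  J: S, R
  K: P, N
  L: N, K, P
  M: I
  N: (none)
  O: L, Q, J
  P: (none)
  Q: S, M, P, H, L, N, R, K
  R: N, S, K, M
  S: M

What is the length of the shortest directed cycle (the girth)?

4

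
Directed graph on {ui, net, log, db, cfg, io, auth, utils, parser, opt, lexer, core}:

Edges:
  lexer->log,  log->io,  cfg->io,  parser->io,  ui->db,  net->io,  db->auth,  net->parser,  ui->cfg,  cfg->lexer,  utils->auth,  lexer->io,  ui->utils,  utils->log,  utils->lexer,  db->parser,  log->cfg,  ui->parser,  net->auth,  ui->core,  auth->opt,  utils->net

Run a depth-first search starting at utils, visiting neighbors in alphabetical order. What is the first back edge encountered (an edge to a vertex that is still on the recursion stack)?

DFS from utils (visiting neighbors in alphabetical order); mark gray on enter, black on exit:
utils gray
  auth gray
    opt gray
    opt black
  auth black
  lexer gray
    io gray
    io black
    log gray
      cfg gray
        cfg→io: io black — skip
        cfg→lexer: lexer is gray → back edge
First back edge: cfg → lexer.

cfg→lexer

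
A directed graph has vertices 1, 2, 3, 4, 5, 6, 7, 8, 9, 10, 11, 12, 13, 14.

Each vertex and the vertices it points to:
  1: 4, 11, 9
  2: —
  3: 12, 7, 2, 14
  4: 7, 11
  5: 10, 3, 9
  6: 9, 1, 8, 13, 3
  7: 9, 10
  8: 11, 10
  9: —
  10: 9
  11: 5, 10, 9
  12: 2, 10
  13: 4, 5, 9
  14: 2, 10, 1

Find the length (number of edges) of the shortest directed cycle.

For each vertex v, BFS finds the shortest path from v back to v.
The shortest such closed walk is 3 → 14 → 1 → 11 → 5 → 3, length 5.

5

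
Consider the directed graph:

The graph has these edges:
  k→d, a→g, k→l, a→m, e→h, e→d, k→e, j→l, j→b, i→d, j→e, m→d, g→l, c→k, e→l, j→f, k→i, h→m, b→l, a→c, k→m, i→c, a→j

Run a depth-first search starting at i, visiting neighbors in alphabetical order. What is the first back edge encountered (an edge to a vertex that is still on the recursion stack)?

DFS from i (visiting neighbors in alphabetical order); mark gray on enter, black on exit:
i gray
  c gray
    k gray
      d gray
      d black
      e gray
        e→d: d black — skip
        h gray
          m gray
            m→d: d black — skip
          m black
        h black
        l gray
        l black
      e black
      k→i: i is gray → back edge
First back edge: k → i.

k→i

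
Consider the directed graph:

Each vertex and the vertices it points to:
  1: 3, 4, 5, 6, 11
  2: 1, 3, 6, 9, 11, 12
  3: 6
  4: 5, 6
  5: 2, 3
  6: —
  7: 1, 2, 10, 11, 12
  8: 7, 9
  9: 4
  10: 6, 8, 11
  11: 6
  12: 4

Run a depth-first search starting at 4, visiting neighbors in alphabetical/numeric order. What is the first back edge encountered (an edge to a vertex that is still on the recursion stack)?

DFS from 4 (visiting neighbors in alphabetical/numeric order); mark gray on enter, black on exit:
4 gray
  5 gray
    2 gray
      1 gray
        3 gray
          6 gray
          6 black
        3 black
        1→4: 4 is gray → back edge
First back edge: 1 → 4.

1→4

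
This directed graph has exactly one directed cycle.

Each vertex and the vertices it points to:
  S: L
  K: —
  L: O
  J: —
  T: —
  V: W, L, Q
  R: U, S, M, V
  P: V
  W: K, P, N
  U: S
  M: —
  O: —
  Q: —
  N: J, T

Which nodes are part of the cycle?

DFS with gray/black marking from V:
V gray
  W gray
    K gray
    K black
    P gray
      P→V: V is gray → back edge
Back edge closes the cycle V → W → P → V; its vertices are {P, V, W}.

P, V, W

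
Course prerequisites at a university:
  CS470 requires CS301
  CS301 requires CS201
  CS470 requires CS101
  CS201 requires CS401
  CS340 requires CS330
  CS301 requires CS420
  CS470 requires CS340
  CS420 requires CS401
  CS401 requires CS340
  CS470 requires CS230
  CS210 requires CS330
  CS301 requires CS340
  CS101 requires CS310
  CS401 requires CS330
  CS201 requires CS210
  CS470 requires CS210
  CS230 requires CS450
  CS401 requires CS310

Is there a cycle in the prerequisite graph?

No

DFS with white/gray/black marking, starting from CS420:
CS420 gray
  CS401 gray
    CS330 gray
    CS330 black
    CS310 gray
    CS310 black
    CS340 gray
      CS340→CS330: CS330 black — skip
    CS340 black
  CS401 black
CS420 black
CS450 gray
CS450 black
CS201 gray
  CS210 gray
    CS210→CS330: CS330 black — skip
  CS210 black
  CS201→CS401: CS401 black — skip
CS201 black
CS470 gray
  CS470→CS340: CS340 black — skip
  CS470→CS210: CS210 black — skip
  CS230 gray
    CS230→CS450: CS450 black — skip
  CS230 black
  CS301 gray
    CS301→CS201: CS201 black — skip
    CS301→CS420: CS420 black — skip
    CS301→CS340: CS340 black — skip
  CS301 black
  CS101 gray
    CS101→CS310: CS310 black — skip
  CS101 black
CS470 black
Every edge goes to a white or black vertex — no back edge, so the graph is acyclic.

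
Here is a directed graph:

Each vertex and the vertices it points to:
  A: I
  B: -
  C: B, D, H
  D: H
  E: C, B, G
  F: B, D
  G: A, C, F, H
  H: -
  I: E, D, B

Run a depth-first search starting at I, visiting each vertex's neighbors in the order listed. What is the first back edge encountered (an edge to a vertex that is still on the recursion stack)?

DFS from I (visiting each vertex's neighbors in the order listed); mark gray on enter, black on exit:
I gray
  E gray
    C gray
      B gray
      B black
      D gray
        H gray
        H black
      D black
      C→H: H black — skip
    C black
    E→B: B black — skip
    G gray
      A gray
        A→I: I is gray → back edge
First back edge: A → I.

A->I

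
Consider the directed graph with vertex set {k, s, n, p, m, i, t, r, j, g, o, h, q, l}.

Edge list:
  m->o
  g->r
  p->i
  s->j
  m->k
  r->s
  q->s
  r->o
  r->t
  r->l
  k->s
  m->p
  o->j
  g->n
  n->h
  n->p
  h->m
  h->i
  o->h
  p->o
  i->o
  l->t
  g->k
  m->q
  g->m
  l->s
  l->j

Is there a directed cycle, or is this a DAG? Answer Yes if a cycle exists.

Yes

DFS with white/gray/black marking, starting from o:
o gray
  h gray
    m gray
      m→o: o is gray → back edge
Back edge found, so a cycle exists: o → h → m → o.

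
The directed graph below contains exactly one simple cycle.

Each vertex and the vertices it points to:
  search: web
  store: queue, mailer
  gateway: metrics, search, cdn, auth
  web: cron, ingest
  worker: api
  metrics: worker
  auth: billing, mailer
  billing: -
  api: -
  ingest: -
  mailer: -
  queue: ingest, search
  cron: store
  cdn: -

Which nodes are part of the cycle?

web, cron, queue, store, search

DFS with gray/black marking from search:
search gray
  web gray
    cron gray
      store gray
        queue gray
          ingest gray
          ingest black
          queue→search: search is gray → back edge
Back edge closes the cycle search → web → cron → store → queue → search; its vertices are {web, cron, queue, store, search}.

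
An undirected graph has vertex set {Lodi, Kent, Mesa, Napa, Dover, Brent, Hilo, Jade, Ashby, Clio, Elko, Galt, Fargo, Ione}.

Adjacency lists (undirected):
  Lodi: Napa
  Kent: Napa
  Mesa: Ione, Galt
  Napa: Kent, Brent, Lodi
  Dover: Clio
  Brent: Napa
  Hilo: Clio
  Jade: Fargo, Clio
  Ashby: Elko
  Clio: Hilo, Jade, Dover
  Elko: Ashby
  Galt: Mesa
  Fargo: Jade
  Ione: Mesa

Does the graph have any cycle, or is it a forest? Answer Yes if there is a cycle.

No

DFS, tracking each vertex's parent; an edge to a visited non-parent vertex closes a cycle.
Start from Hilo:
visit Hilo (parent –)
  visit Clio (parent Hilo)
    Clio–Hilo: parent, skip
    visit Jade (parent Clio)
      visit Fargo (parent Jade)
        Fargo–Jade: parent, skip
      Jade–Clio: parent, skip
    visit Dover (parent Clio)
      Dover–Clio: parent, skip
visit Lodi (parent –)
  visit Napa (parent Lodi)
    visit Kent (parent Napa)
      Kent–Napa: parent, skip
    visit Brent (parent Napa)
      Brent–Napa: parent, skip
    Napa–Lodi: parent, skip
visit Mesa (parent –)
  visit Ione (parent Mesa)
    Ione–Mesa: parent, skip
  visit Galt (parent Mesa)
    Galt–Mesa: parent, skip
visit Ashby (parent –)
  visit Elko (parent Ashby)
    Elko–Ashby: parent, skip
No non-parent visited neighbor found — the graph is a forest.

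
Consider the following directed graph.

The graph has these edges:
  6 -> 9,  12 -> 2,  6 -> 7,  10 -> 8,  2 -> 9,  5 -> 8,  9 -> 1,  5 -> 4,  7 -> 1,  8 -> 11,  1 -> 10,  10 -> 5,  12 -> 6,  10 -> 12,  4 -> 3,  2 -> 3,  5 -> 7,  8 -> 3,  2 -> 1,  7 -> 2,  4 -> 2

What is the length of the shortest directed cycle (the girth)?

For each vertex v, BFS finds the shortest path from v back to v.
The shortest such closed walk is 10 → 12 → 2 → 1 → 10, length 4.

4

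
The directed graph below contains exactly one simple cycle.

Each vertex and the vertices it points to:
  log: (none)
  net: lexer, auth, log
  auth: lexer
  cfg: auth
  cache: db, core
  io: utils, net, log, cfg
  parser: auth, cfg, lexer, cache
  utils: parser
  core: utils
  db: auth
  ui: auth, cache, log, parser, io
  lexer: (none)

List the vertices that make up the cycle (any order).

core, cache, utils, parser

DFS with gray/black marking from parser:
parser gray
  auth gray
    lexer gray
    lexer black
  auth black
  cfg gray
    cfg→auth: auth black — skip
  cfg black
  parser→lexer: lexer black — skip
  cache gray
    db gray
      db→auth: auth black — skip
    db black
    core gray
      utils gray
        utils→parser: parser is gray → back edge
Back edge closes the cycle parser → cache → core → utils → parser; its vertices are {core, cache, utils, parser}.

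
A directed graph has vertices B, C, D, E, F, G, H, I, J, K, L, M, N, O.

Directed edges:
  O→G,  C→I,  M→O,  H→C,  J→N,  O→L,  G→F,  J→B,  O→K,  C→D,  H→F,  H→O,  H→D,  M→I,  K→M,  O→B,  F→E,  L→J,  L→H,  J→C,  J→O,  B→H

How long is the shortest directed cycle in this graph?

3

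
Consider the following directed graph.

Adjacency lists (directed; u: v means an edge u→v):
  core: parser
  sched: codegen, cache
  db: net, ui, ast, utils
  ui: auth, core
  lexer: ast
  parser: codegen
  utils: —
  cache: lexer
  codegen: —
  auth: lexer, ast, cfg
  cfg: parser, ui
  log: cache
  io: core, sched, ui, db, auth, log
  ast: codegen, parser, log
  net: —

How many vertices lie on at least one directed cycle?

A vertex is on a directed cycle iff it belongs to a strongly connected component of size ≥ 2 (or has a self-loop).
The vertices on cycles are {ui, ast, cfg, log, auth, cache, lexer} — 7 in total.

7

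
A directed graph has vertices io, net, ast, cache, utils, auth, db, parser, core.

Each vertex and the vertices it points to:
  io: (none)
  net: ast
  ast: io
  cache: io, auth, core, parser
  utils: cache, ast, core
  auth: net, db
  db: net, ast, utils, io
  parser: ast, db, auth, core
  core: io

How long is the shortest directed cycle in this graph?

For each vertex v, BFS finds the shortest path from v back to v.
The shortest such closed walk is utils → cache → auth → db → utils, length 4.

4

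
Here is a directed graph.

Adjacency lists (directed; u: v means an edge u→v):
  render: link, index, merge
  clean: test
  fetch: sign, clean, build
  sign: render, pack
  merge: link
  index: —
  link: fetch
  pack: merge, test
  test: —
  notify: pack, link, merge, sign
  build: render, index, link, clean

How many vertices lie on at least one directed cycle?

A vertex is on a directed cycle iff it belongs to a strongly connected component of size ≥ 2 (or has a self-loop).
The vertices on cycles are {link, pack, sign, build, fetch, merge, render} — 7 in total.

7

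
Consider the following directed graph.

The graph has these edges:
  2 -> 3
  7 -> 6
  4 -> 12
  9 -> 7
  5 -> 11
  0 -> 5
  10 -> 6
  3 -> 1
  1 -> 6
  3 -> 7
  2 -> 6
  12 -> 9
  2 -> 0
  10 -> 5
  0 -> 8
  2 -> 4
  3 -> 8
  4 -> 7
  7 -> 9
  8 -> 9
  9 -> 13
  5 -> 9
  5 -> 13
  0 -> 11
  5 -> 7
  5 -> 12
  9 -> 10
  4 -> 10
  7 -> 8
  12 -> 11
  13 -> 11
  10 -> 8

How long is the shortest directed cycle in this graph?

2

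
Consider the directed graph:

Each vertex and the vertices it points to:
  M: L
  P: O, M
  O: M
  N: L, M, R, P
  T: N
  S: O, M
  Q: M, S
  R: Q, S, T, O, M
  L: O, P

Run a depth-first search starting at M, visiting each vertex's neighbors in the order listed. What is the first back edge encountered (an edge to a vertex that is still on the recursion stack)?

O→M

DFS from M (visiting each vertex's neighbors in the order listed); mark gray on enter, black on exit:
M gray
  L gray
    O gray
      O→M: M is gray → back edge
First back edge: O → M.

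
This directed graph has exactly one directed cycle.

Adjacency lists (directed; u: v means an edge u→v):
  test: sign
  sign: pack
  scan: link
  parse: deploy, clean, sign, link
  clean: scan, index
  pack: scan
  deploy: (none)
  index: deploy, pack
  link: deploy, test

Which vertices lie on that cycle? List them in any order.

link, pack, scan, sign, test

DFS with gray/black marking from sign:
sign gray
  pack gray
    scan gray
      link gray
        deploy gray
        deploy black
        test gray
          test→sign: sign is gray → back edge
Back edge closes the cycle sign → pack → scan → link → test → sign; its vertices are {link, pack, scan, sign, test}.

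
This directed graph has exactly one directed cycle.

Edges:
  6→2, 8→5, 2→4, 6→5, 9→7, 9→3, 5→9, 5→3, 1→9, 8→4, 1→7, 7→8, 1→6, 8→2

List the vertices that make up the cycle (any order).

5, 7, 8, 9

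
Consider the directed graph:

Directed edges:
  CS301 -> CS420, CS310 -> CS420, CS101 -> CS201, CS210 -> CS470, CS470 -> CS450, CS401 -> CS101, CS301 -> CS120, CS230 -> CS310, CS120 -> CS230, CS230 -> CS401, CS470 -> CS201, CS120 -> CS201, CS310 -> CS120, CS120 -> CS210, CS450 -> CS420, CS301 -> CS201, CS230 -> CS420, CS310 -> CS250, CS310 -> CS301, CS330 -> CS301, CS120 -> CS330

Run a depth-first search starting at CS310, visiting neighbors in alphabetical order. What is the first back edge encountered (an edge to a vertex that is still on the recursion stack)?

DFS from CS310 (visiting neighbors in alphabetical order); mark gray on enter, black on exit:
CS310 gray
  CS120 gray
    CS201 gray
    CS201 black
    CS210 gray
      CS470 gray
        CS470→CS201: CS201 black — skip
        CS450 gray
          CS420 gray
          CS420 black
        CS450 black
      CS470 black
    CS210 black
    CS230 gray
      CS230→CS310: CS310 is gray → back edge
First back edge: CS230 → CS310.

CS230→CS310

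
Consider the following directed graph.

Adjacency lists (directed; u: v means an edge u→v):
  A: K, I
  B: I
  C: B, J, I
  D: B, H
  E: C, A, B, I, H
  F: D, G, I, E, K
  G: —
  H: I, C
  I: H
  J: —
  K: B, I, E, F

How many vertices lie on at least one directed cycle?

8

A vertex is on a directed cycle iff it belongs to a strongly connected component of size ≥ 2 (or has a self-loop).
The vertices on cycles are {A, B, C, E, F, H, I, K} — 8 in total.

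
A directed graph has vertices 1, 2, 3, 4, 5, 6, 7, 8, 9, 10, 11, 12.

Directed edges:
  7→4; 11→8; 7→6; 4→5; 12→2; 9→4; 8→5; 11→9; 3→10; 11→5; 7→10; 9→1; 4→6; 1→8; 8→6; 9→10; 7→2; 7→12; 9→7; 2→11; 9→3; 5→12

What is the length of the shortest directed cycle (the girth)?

4

For each vertex v, BFS finds the shortest path from v back to v.
The shortest such closed walk is 9 → 7 → 2 → 11 → 9, length 4.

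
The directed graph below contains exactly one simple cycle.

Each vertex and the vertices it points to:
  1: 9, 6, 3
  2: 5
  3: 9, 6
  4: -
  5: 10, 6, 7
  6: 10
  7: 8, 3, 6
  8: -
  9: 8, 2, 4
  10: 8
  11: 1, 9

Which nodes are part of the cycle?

DFS with gray/black marking from 9:
9 gray
  8 gray
  8 black
  2 gray
    5 gray
      10 gray
        10→8: 8 black — skip
      10 black
      6 gray
        6→10: 10 black — skip
      6 black
      7 gray
        7→8: 8 black — skip
        3 gray
          3→9: 9 is gray → back edge
Back edge closes the cycle 9 → 2 → 5 → 7 → 3 → 9; its vertices are {2, 3, 5, 7, 9}.

2, 3, 5, 7, 9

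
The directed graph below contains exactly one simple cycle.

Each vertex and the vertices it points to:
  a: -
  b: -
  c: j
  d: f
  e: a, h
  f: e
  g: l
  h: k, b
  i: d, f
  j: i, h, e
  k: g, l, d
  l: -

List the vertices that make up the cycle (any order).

DFS with gray/black marking from e:
e gray
  a gray
  a black
  h gray
    k gray
      g gray
        l gray
        l black
      g black
      k→l: l black — skip
      d gray
        f gray
          f→e: e is gray → back edge
Back edge closes the cycle e → h → k → d → f → e; its vertices are {d, e, f, h, k}.

d, e, f, h, k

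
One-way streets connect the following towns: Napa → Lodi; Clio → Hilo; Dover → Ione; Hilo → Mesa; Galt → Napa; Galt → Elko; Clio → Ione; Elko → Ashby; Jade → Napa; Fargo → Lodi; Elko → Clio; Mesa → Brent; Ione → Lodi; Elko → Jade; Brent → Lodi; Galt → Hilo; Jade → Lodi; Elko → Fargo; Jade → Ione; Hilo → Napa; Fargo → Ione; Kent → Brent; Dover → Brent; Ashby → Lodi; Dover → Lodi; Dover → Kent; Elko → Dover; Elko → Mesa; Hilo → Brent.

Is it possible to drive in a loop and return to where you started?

DFS with white/gray/black marking, starting from Dover:
Dover gray
  Lodi gray
  Lodi black
  Kent gray
    Brent gray
      Brent→Lodi: Lodi black — skip
    Brent black
  Kent black
  Dover→Brent: Brent black — skip
  Ione gray
    Ione→Lodi: Lodi black — skip
  Ione black
Dover black
Galt gray
  Elko gray
    Fargo gray
      Fargo→Lodi: Lodi black — skip
      Fargo→Ione: Ione black — skip
    Fargo black
    Mesa gray
      Mesa→Brent: Brent black — skip
    Mesa black
    Elko→Dover: Dover black — skip
    Ashby gray
      Ashby→Lodi: Lodi black — skip
    Ashby black
    Jade gray
      Napa gray
        Napa→Lodi: Lodi black — skip
      Napa black
      Jade→Lodi: Lodi black — skip
      Jade→Ione: Ione black — skip
    Jade black
    Clio gray
      Hilo gray
        Hilo→Napa: Napa black — skip
        Hilo→Brent: Brent black — skip
        Hilo→Mesa: Mesa black — skip
      Hilo black
      Clio→Ione: Ione black — skip
    Clio black
  Elko black
  Galt→Hilo: Hilo black — skip
  Galt→Napa: Napa black — skip
Galt black
Every edge goes to a white or black vertex — no back edge, so the graph is acyclic.

No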